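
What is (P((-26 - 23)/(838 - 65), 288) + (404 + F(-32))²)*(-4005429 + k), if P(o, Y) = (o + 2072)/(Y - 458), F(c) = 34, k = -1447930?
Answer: -137471646209166447/131410 ≈ -1.0461e+12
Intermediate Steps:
P(o, Y) = (2072 + o)/(-458 + Y)
(P((-26 - 23)/(838 - 65), 288) + (404 + F(-32))²)*(-4005429 + k) = ((2072 + (-26 - 23)/(838 - 65))/(-458 + 288) + (404 + 34)²)*(-4005429 - 1447930) = ((2072 - 49/773)/(-170) + 438²)*(-5453359) = (-(2072 - 49*1/773)/170 + 191844)*(-5453359) = (-(2072 - 49/773)/170 + 191844)*(-5453359) = (-1/170*1601607/773 + 191844)*(-5453359) = (-1601607/131410 + 191844)*(-5453359) = (25208618433/131410)*(-5453359) = -137471646209166447/131410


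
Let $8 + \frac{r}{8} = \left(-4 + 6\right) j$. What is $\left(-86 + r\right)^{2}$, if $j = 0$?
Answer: $22500$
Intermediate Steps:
$r = -64$ ($r = -64 + 8 \left(-4 + 6\right) 0 = -64 + 8 \cdot 2 \cdot 0 = -64 + 8 \cdot 0 = -64 + 0 = -64$)
$\left(-86 + r\right)^{2} = \left(-86 - 64\right)^{2} = \left(-150\right)^{2} = 22500$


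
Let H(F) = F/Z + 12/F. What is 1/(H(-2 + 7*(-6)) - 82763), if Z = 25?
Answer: -275/22760384 ≈ -1.2082e-5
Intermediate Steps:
H(F) = 12/F + F/25 (H(F) = F/25 + 12/F = 12/F + F/25)
1/(H(-2 + 7*(-6)) - 82763) = 1/((12/(-2 + 7*(-6)) + (-2 + 7*(-6))/25) - 82763) = 1/((12/(-2 - 42) + (-2 - 42)/25) - 82763) = 1/((12/(-44) + (1/25)*(-44)) - 82763) = 1/((12*(-1/44) - 44/25) - 82763) = 1/((-3/11 - 44/25) - 82763) = 1/(-559/275 - 82763) = 1/(-22760384/275) = -275/22760384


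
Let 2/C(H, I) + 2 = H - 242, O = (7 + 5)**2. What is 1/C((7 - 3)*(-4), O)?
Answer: -130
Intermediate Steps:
O = 144 (O = 12**2 = 144)
C(H, I) = 2/(-244 + H) (C(H, I) = 2/(-2 + (H - 242)) = 2/(-2 + (-242 + H)) = 2/(-244 + H))
1/C((7 - 3)*(-4), O) = 1/(2/(-244 + (7 - 3)*(-4))) = 1/(2/(-244 + 4*(-4))) = 1/(2/(-244 - 16)) = 1/(2/(-260)) = 1/(2*(-1/260)) = 1/(-1/130) = -130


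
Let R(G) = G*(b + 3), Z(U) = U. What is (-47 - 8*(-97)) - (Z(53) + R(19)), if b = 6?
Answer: 505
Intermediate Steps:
R(G) = 9*G (R(G) = G*(6 + 3) = G*9 = 9*G)
(-47 - 8*(-97)) - (Z(53) + R(19)) = (-47 - 8*(-97)) - (53 + 9*19) = (-47 + 776) - (53 + 171) = 729 - 1*224 = 729 - 224 = 505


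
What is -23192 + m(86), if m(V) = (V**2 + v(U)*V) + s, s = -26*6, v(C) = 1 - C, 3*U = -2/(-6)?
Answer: -142880/9 ≈ -15876.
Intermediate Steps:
U = 1/9 (U = (-2/(-6))/3 = (-2*(-1/6))/3 = (1/3)*(1/3) = 1/9 ≈ 0.11111)
s = -156
m(V) = -156 + V**2 + 8*V/9 (m(V) = (V**2 + (1 - 1*1/9)*V) - 156 = (V**2 + (1 - 1/9)*V) - 156 = (V**2 + 8*V/9) - 156 = -156 + V**2 + 8*V/9)
-23192 + m(86) = -23192 + (-156 + 86**2 + (8/9)*86) = -23192 + (-156 + 7396 + 688/9) = -23192 + 65848/9 = -142880/9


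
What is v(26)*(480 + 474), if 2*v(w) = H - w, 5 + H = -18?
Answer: -23373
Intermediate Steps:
H = -23 (H = -5 - 18 = -23)
v(w) = -23/2 - w/2 (v(w) = (-23 - w)/2 = -23/2 - w/2)
v(26)*(480 + 474) = (-23/2 - ½*26)*(480 + 474) = (-23/2 - 13)*954 = -49/2*954 = -23373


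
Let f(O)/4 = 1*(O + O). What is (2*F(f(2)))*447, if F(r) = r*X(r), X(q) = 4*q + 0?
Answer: 915456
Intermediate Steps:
X(q) = 4*q
f(O) = 8*O (f(O) = 4*(1*(O + O)) = 4*(1*(2*O)) = 4*(2*O) = 8*O)
F(r) = 4*r² (F(r) = r*(4*r) = 4*r²)
(2*F(f(2)))*447 = (2*(4*(8*2)²))*447 = (2*(4*16²))*447 = (2*(4*256))*447 = (2*1024)*447 = 2048*447 = 915456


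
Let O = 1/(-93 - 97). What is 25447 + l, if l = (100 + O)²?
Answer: 1279598701/36100 ≈ 35446.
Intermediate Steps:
O = -1/190 (O = 1/(-190) = -1/190 ≈ -0.0052632)
l = 360962001/36100 (l = (100 - 1/190)² = (18999/190)² = 360962001/36100 ≈ 9999.0)
25447 + l = 25447 + 360962001/36100 = 1279598701/36100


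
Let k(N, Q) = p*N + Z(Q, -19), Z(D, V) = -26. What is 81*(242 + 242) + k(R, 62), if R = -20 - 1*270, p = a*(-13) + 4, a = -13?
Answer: -10992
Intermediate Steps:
p = 173 (p = -13*(-13) + 4 = 169 + 4 = 173)
R = -290 (R = -20 - 270 = -290)
k(N, Q) = -26 + 173*N (k(N, Q) = 173*N - 26 = -26 + 173*N)
81*(242 + 242) + k(R, 62) = 81*(242 + 242) + (-26 + 173*(-290)) = 81*484 + (-26 - 50170) = 39204 - 50196 = -10992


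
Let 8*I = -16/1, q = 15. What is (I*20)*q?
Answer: -600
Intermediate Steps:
I = -2 (I = (-16/1)/8 = (-16*1)/8 = (⅛)*(-16) = -2)
(I*20)*q = -2*20*15 = -40*15 = -600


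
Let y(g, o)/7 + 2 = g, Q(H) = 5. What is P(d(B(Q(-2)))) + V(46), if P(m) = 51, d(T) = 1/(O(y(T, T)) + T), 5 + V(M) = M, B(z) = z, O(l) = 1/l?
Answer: 92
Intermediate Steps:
y(g, o) = -14 + 7*g
V(M) = -5 + M
d(T) = 1/(T + 1/(-14 + 7*T)) (d(T) = 1/(1/(-14 + 7*T) + T) = 1/(T + 1/(-14 + 7*T)))
P(d(B(Q(-2)))) + V(46) = 51 + (-5 + 46) = 51 + 41 = 92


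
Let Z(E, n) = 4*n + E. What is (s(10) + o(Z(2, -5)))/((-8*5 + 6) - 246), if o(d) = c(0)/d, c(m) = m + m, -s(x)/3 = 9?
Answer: 27/280 ≈ 0.096429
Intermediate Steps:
s(x) = -27 (s(x) = -3*9 = -27)
c(m) = 2*m
Z(E, n) = E + 4*n
o(d) = 0 (o(d) = (2*0)/d = 0/d = 0)
(s(10) + o(Z(2, -5)))/((-8*5 + 6) - 246) = (-27 + 0)/((-8*5 + 6) - 246) = -27/((-40 + 6) - 246) = -27/(-34 - 246) = -27/(-280) = -27*(-1/280) = 27/280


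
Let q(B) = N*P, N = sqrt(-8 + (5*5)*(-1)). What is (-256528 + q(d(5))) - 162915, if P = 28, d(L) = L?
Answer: -419443 + 28*I*sqrt(33) ≈ -4.1944e+5 + 160.85*I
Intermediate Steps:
N = I*sqrt(33) (N = sqrt(-8 + 25*(-1)) = sqrt(-8 - 25) = sqrt(-33) = I*sqrt(33) ≈ 5.7446*I)
q(B) = 28*I*sqrt(33) (q(B) = (I*sqrt(33))*28 = 28*I*sqrt(33))
(-256528 + q(d(5))) - 162915 = (-256528 + 28*I*sqrt(33)) - 162915 = -419443 + 28*I*sqrt(33)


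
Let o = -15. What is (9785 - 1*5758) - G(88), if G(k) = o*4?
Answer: 4087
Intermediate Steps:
G(k) = -60 (G(k) = -15*4 = -60)
(9785 - 1*5758) - G(88) = (9785 - 1*5758) - 1*(-60) = (9785 - 5758) + 60 = 4027 + 60 = 4087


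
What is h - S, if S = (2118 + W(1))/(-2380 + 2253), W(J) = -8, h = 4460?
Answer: 568530/127 ≈ 4476.6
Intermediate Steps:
S = -2110/127 (S = (2118 - 8)/(-2380 + 2253) = 2110/(-127) = 2110*(-1/127) = -2110/127 ≈ -16.614)
h - S = 4460 - 1*(-2110/127) = 4460 + 2110/127 = 568530/127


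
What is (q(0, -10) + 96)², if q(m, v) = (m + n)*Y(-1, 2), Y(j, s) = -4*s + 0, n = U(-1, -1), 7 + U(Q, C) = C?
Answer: 25600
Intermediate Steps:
U(Q, C) = -7 + C
n = -8 (n = -7 - 1 = -8)
Y(j, s) = -4*s
q(m, v) = 64 - 8*m (q(m, v) = (m - 8)*(-4*2) = (-8 + m)*(-8) = 64 - 8*m)
(q(0, -10) + 96)² = ((64 - 8*0) + 96)² = ((64 + 0) + 96)² = (64 + 96)² = 160² = 25600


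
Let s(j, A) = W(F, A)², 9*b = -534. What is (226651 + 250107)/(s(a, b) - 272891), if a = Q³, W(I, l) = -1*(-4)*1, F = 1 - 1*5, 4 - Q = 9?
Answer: -476758/272875 ≈ -1.7472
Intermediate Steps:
Q = -5 (Q = 4 - 1*9 = 4 - 9 = -5)
b = -178/3 (b = (⅑)*(-534) = -178/3 ≈ -59.333)
F = -4 (F = 1 - 5 = -4)
W(I, l) = 4 (W(I, l) = 4*1 = 4)
a = -125 (a = (-5)³ = -125)
s(j, A) = 16 (s(j, A) = 4² = 16)
(226651 + 250107)/(s(a, b) - 272891) = (226651 + 250107)/(16 - 272891) = 476758/(-272875) = 476758*(-1/272875) = -476758/272875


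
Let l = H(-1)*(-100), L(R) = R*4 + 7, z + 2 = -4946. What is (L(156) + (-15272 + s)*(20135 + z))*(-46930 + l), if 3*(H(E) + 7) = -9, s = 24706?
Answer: -6580611058770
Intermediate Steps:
z = -4948 (z = -2 - 4946 = -4948)
L(R) = 7 + 4*R (L(R) = 4*R + 7 = 7 + 4*R)
H(E) = -10 (H(E) = -7 + (1/3)*(-9) = -7 - 3 = -10)
l = 1000 (l = -10*(-100) = 1000)
(L(156) + (-15272 + s)*(20135 + z))*(-46930 + l) = ((7 + 4*156) + (-15272 + 24706)*(20135 - 4948))*(-46930 + 1000) = ((7 + 624) + 9434*15187)*(-45930) = (631 + 143274158)*(-45930) = 143274789*(-45930) = -6580611058770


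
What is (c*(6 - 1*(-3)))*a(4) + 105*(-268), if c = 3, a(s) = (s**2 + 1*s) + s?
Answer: -27492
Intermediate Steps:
a(s) = s**2 + 2*s (a(s) = (s**2 + s) + s = (s + s**2) + s = s**2 + 2*s)
(c*(6 - 1*(-3)))*a(4) + 105*(-268) = (3*(6 - 1*(-3)))*(4*(2 + 4)) + 105*(-268) = (3*(6 + 3))*(4*6) - 28140 = (3*9)*24 - 28140 = 27*24 - 28140 = 648 - 28140 = -27492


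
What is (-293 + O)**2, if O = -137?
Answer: 184900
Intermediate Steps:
(-293 + O)**2 = (-293 - 137)**2 = (-430)**2 = 184900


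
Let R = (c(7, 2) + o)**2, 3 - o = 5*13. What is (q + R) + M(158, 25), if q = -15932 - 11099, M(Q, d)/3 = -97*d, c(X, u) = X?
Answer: -31281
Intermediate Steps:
o = -62 (o = 3 - 5*13 = 3 - 1*65 = 3 - 65 = -62)
M(Q, d) = -291*d (M(Q, d) = 3*(-97*d) = -291*d)
q = -27031
R = 3025 (R = (7 - 62)**2 = (-55)**2 = 3025)
(q + R) + M(158, 25) = (-27031 + 3025) - 291*25 = -24006 - 7275 = -31281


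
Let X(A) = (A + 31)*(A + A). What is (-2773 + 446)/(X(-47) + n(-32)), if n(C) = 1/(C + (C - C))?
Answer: -74464/48127 ≈ -1.5472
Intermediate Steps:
n(C) = 1/C (n(C) = 1/(C + 0) = 1/C)
X(A) = 2*A*(31 + A) (X(A) = (31 + A)*(2*A) = 2*A*(31 + A))
(-2773 + 446)/(X(-47) + n(-32)) = (-2773 + 446)/(2*(-47)*(31 - 47) + 1/(-32)) = -2327/(2*(-47)*(-16) - 1/32) = -2327/(1504 - 1/32) = -2327/48127/32 = -2327*32/48127 = -74464/48127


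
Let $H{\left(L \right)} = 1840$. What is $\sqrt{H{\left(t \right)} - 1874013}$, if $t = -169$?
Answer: $i \sqrt{1872173} \approx 1368.3 i$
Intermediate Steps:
$\sqrt{H{\left(t \right)} - 1874013} = \sqrt{1840 - 1874013} = \sqrt{-1872173} = i \sqrt{1872173}$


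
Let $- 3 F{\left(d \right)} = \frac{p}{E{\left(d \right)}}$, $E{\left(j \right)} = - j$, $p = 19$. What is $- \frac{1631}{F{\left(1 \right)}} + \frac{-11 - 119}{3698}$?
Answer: $- \frac{9048392}{35131} \approx -257.56$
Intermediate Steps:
$F{\left(d \right)} = \frac{19}{3 d}$ ($F{\left(d \right)} = - \frac{19 \frac{1}{\left(-1\right) d}}{3} = - \frac{19 \left(- \frac{1}{d}\right)}{3} = - \frac{\left(-19\right) \frac{1}{d}}{3} = \frac{19}{3 d}$)
$- \frac{1631}{F{\left(1 \right)}} + \frac{-11 - 119}{3698} = - \frac{1631}{\frac{19}{3} \cdot 1^{-1}} + \frac{-11 - 119}{3698} = - \frac{1631}{\frac{19}{3} \cdot 1} + \left(-11 - 119\right) \frac{1}{3698} = - \frac{1631}{\frac{19}{3}} - \frac{65}{1849} = \left(-1631\right) \frac{3}{19} - \frac{65}{1849} = - \frac{4893}{19} - \frac{65}{1849} = - \frac{9048392}{35131}$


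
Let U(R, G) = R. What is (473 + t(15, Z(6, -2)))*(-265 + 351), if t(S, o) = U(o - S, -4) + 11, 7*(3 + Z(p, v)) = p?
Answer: 281048/7 ≈ 40150.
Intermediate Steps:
Z(p, v) = -3 + p/7
t(S, o) = 11 + o - S (t(S, o) = (o - S) + 11 = 11 + o - S)
(473 + t(15, Z(6, -2)))*(-265 + 351) = (473 + (11 + (-3 + (1/7)*6) - 1*15))*(-265 + 351) = (473 + (11 + (-3 + 6/7) - 15))*86 = (473 + (11 - 15/7 - 15))*86 = (473 - 43/7)*86 = (3268/7)*86 = 281048/7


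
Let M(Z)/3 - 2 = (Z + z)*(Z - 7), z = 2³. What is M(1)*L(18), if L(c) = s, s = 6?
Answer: -936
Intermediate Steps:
z = 8
M(Z) = 6 + 3*(-7 + Z)*(8 + Z) (M(Z) = 6 + 3*((Z + 8)*(Z - 7)) = 6 + 3*((8 + Z)*(-7 + Z)) = 6 + 3*((-7 + Z)*(8 + Z)) = 6 + 3*(-7 + Z)*(8 + Z))
L(c) = 6
M(1)*L(18) = (-162 + 3*1 + 3*1²)*6 = (-162 + 3 + 3*1)*6 = (-162 + 3 + 3)*6 = -156*6 = -936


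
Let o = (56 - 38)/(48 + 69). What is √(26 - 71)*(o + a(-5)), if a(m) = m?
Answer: -189*I*√5/13 ≈ -32.509*I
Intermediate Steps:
o = 2/13 (o = 18/117 = 18*(1/117) = 2/13 ≈ 0.15385)
√(26 - 71)*(o + a(-5)) = √(26 - 71)*(2/13 - 5) = √(-45)*(-63/13) = (3*I*√5)*(-63/13) = -189*I*√5/13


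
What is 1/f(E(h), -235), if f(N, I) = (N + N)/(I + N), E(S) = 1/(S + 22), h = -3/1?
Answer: -2232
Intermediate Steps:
h = -3 ≈ -3.0000
E(S) = 1/(22 + S)
f(N, I) = 2*N/(I + N) (f(N, I) = (2*N)/(I + N) = 2*N/(I + N))
1/f(E(h), -235) = 1/(2/((22 - 3)*(-235 + 1/(22 - 3)))) = 1/(2/(19*(-235 + 1/19))) = 1/(2*(1/19)/(-235 + 1/19)) = 1/(2*(1/19)/(-4464/19)) = 1/(2*(1/19)*(-19/4464)) = 1/(-1/2232) = -2232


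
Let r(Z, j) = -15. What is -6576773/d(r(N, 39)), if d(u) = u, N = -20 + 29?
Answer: 6576773/15 ≈ 4.3845e+5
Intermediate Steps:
N = 9
-6576773/d(r(N, 39)) = -6576773/(-15) = -6576773*(-1/15) = 6576773/15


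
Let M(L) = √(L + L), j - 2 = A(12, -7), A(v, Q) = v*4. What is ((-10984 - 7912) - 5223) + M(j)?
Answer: -24109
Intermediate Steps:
A(v, Q) = 4*v
j = 50 (j = 2 + 4*12 = 2 + 48 = 50)
M(L) = √2*√L (M(L) = √(2*L) = √2*√L)
((-10984 - 7912) - 5223) + M(j) = ((-10984 - 7912) - 5223) + √2*√50 = (-18896 - 5223) + √2*(5*√2) = -24119 + 10 = -24109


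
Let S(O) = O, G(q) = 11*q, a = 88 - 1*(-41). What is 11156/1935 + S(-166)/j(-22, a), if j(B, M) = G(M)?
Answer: 120226/21285 ≈ 5.6484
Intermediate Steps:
a = 129 (a = 88 + 41 = 129)
j(B, M) = 11*M
11156/1935 + S(-166)/j(-22, a) = 11156/1935 - 166/(11*129) = 11156*(1/1935) - 166/1419 = 11156/1935 - 166*1/1419 = 11156/1935 - 166/1419 = 120226/21285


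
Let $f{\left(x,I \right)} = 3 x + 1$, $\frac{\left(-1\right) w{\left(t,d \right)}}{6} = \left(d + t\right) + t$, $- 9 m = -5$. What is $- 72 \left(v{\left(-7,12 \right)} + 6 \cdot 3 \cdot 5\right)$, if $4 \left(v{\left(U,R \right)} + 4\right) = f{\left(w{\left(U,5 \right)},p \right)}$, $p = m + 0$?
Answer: $-9126$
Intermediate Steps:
$m = \frac{5}{9}$ ($m = \left(- \frac{1}{9}\right) \left(-5\right) = \frac{5}{9} \approx 0.55556$)
$w{\left(t,d \right)} = - 12 t - 6 d$ ($w{\left(t,d \right)} = - 6 \left(\left(d + t\right) + t\right) = - 6 \left(d + 2 t\right) = - 12 t - 6 d$)
$p = \frac{5}{9}$ ($p = \frac{5}{9} + 0 = \frac{5}{9} \approx 0.55556$)
$f{\left(x,I \right)} = 1 + 3 x$
$v{\left(U,R \right)} = - \frac{105}{4} - 9 U$ ($v{\left(U,R \right)} = -4 + \frac{1 + 3 \left(- 12 U - 30\right)}{4} = -4 + \frac{1 + 3 \left(-30 - 12 U\right)}{4} = -4 + \frac{1 - \left(90 + 36 U\right)}{4} = -4 + \frac{-89 - 36 U}{4} = -4 - \left(\frac{89}{4} + 9 U\right) = - \frac{105}{4} - 9 U$)
$- 72 \left(v{\left(-7,12 \right)} + 6 \cdot 3 \cdot 5\right) = - 72 \left(\left(- \frac{105}{4} - -63\right) + 6 \cdot 3 \cdot 5\right) = - 72 \left(\left(- \frac{105}{4} + 63\right) + 18 \cdot 5\right) = - 72 \left(\frac{147}{4} + 90\right) = \left(-72\right) \frac{507}{4} = -9126$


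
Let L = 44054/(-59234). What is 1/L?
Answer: -29617/22027 ≈ -1.3446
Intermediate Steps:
L = -22027/29617 (L = 44054*(-1/59234) = -22027/29617 ≈ -0.74373)
1/L = 1/(-22027/29617) = -29617/22027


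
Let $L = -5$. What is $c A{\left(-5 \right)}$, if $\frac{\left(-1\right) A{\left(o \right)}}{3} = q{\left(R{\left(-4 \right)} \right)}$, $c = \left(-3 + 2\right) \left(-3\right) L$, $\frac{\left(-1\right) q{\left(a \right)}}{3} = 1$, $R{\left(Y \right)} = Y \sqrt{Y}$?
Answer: $-135$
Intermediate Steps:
$R{\left(Y \right)} = Y^{\frac{3}{2}}$
$q{\left(a \right)} = -3$ ($q{\left(a \right)} = \left(-3\right) 1 = -3$)
$c = -15$ ($c = \left(-3 + 2\right) \left(-3\right) \left(-5\right) = \left(-1\right) \left(-3\right) \left(-5\right) = 3 \left(-5\right) = -15$)
$A{\left(o \right)} = 9$ ($A{\left(o \right)} = \left(-3\right) \left(-3\right) = 9$)
$c A{\left(-5 \right)} = \left(-15\right) 9 = -135$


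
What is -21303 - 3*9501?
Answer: -49806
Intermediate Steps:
-21303 - 3*9501 = -21303 - 28503 = -49806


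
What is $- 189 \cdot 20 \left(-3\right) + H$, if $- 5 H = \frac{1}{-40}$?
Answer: $\frac{2268001}{200} \approx 11340.0$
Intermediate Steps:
$H = \frac{1}{200}$ ($H = - \frac{1}{5 \left(-40\right)} = \left(- \frac{1}{5}\right) \left(- \frac{1}{40}\right) = \frac{1}{200} \approx 0.005$)
$- 189 \cdot 20 \left(-3\right) + H = - 189 \cdot 20 \left(-3\right) + \frac{1}{200} = \left(-189\right) \left(-60\right) + \frac{1}{200} = 11340 + \frac{1}{200} = \frac{2268001}{200}$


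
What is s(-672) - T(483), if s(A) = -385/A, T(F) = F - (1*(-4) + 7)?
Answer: -46025/96 ≈ -479.43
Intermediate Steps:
T(F) = -3 + F (T(F) = F - (-4 + 7) = F - 1*3 = F - 3 = -3 + F)
s(-672) - T(483) = -385/(-672) - (-3 + 483) = -385*(-1/672) - 1*480 = 55/96 - 480 = -46025/96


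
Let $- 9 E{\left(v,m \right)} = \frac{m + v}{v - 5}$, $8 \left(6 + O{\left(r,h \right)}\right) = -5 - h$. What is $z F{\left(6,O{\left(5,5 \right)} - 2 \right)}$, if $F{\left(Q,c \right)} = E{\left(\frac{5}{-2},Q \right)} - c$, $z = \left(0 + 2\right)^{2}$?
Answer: $\frac{5023}{135} \approx 37.207$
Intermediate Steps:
$O{\left(r,h \right)} = - \frac{53}{8} - \frac{h}{8}$ ($O{\left(r,h \right)} = -6 + \frac{-5 - h}{8} = -6 - \left(\frac{5}{8} + \frac{h}{8}\right) = - \frac{53}{8} - \frac{h}{8}$)
$z = 4$ ($z = 2^{2} = 4$)
$E{\left(v,m \right)} = - \frac{m + v}{9 \left(-5 + v\right)}$ ($E{\left(v,m \right)} = - \frac{\left(m + v\right) \frac{1}{v - 5}}{9} = - \frac{\left(m + v\right) \frac{1}{-5 + v}}{9} = - \frac{\frac{1}{-5 + v} \left(m + v\right)}{9} = - \frac{m + v}{9 \left(-5 + v\right)}$)
$F{\left(Q,c \right)} = - \frac{1}{27} - c + \frac{2 Q}{135}$ ($F{\left(Q,c \right)} = \frac{- Q - \frac{5}{-2}}{9 \left(-5 + \frac{5}{-2}\right)} - c = \frac{- Q - 5 \left(- \frac{1}{2}\right)}{9 \left(-5 + 5 \left(- \frac{1}{2}\right)\right)} - c = \frac{- Q - - \frac{5}{2}}{9 \left(-5 - \frac{5}{2}\right)} - c = \frac{- Q + \frac{5}{2}}{9 \left(- \frac{15}{2}\right)} - c = \frac{1}{9} \left(- \frac{2}{15}\right) \left(\frac{5}{2} - Q\right) - c = \left(- \frac{1}{27} + \frac{2 Q}{135}\right) - c = - \frac{1}{27} - c + \frac{2 Q}{135}$)
$z F{\left(6,O{\left(5,5 \right)} - 2 \right)} = 4 \left(- \frac{1}{27} - \left(\left(- \frac{53}{8} - \frac{5}{8}\right) - 2\right) + \frac{2}{135} \cdot 6\right) = 4 \left(- \frac{1}{27} - \left(\left(- \frac{53}{8} - \frac{5}{8}\right) - 2\right) + \frac{4}{45}\right) = 4 \left(- \frac{1}{27} - \left(- \frac{29}{4} - 2\right) + \frac{4}{45}\right) = 4 \left(- \frac{1}{27} - - \frac{37}{4} + \frac{4}{45}\right) = 4 \left(- \frac{1}{27} + \frac{37}{4} + \frac{4}{45}\right) = 4 \cdot \frac{5023}{540} = \frac{5023}{135}$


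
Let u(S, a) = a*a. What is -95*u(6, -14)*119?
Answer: -2215780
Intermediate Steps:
u(S, a) = a²
-95*u(6, -14)*119 = -95*(-14)²*119 = -95*196*119 = -18620*119 = -2215780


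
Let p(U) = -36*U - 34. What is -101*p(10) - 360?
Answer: 39434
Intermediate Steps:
p(U) = -34 - 36*U
-101*p(10) - 360 = -101*(-34 - 36*10) - 360 = -101*(-34 - 360) - 360 = -101*(-394) - 360 = 39794 - 360 = 39434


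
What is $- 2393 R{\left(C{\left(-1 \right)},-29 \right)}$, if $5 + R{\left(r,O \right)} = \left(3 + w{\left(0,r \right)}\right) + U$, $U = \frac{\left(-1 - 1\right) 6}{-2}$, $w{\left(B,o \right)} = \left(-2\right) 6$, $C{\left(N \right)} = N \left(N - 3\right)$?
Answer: $19144$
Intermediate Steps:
$C{\left(N \right)} = N \left(-3 + N\right)$
$w{\left(B,o \right)} = -12$
$U = 6$ ($U = \left(-2\right) 6 \left(- \frac{1}{2}\right) = \left(-12\right) \left(- \frac{1}{2}\right) = 6$)
$R{\left(r,O \right)} = -8$ ($R{\left(r,O \right)} = -5 + \left(\left(3 - 12\right) + 6\right) = -5 + \left(-9 + 6\right) = -5 - 3 = -8$)
$- 2393 R{\left(C{\left(-1 \right)},-29 \right)} = \left(-2393\right) \left(-8\right) = 19144$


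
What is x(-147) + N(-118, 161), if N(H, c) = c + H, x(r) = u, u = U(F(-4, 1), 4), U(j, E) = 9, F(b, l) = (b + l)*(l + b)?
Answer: 52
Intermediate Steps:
F(b, l) = (b + l)**2 (F(b, l) = (b + l)*(b + l) = (b + l)**2)
u = 9
x(r) = 9
N(H, c) = H + c
x(-147) + N(-118, 161) = 9 + (-118 + 161) = 9 + 43 = 52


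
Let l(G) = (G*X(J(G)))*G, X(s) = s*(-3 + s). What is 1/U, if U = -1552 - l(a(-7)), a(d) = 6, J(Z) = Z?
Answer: -1/2200 ≈ -0.00045455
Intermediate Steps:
l(G) = G³*(-3 + G) (l(G) = (G*(G*(-3 + G)))*G = (G²*(-3 + G))*G = G³*(-3 + G))
U = -2200 (U = -1552 - 6³*(-3 + 6) = -1552 - 216*3 = -1552 - 1*648 = -1552 - 648 = -2200)
1/U = 1/(-2200) = -1/2200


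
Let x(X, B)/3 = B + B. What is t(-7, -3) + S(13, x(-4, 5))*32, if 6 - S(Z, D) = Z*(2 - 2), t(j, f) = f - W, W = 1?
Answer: 188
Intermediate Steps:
x(X, B) = 6*B (x(X, B) = 3*(B + B) = 3*(2*B) = 6*B)
t(j, f) = -1 + f (t(j, f) = f - 1*1 = f - 1 = -1 + f)
S(Z, D) = 6 (S(Z, D) = 6 - Z*(2 - 2) = 6 - Z*0 = 6 - 1*0 = 6 + 0 = 6)
t(-7, -3) + S(13, x(-4, 5))*32 = (-1 - 3) + 6*32 = -4 + 192 = 188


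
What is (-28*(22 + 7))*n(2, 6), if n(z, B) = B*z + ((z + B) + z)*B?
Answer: -58464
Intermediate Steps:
n(z, B) = B*z + B*(B + 2*z) (n(z, B) = B*z + ((B + z) + z)*B = B*z + (B + 2*z)*B = B*z + B*(B + 2*z))
(-28*(22 + 7))*n(2, 6) = (-28*(22 + 7))*(6*(6 + 3*2)) = (-28*29)*(6*(6 + 6)) = -4872*12 = -812*72 = -58464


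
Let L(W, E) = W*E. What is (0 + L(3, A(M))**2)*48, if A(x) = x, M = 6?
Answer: 15552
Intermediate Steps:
L(W, E) = E*W
(0 + L(3, A(M))**2)*48 = (0 + (6*3)**2)*48 = (0 + 18**2)*48 = (0 + 324)*48 = 324*48 = 15552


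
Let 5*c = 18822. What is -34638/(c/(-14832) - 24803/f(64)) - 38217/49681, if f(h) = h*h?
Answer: 10888566615223917/1983602307499 ≈ 5489.3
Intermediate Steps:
c = 18822/5 (c = (1/5)*18822 = 18822/5 ≈ 3764.4)
f(h) = h**2
-34638/(c/(-14832) - 24803/f(64)) - 38217/49681 = -34638/((18822/5)/(-14832) - 24803/(64**2)) - 38217/49681 = -34638/((18822/5)*(-1/14832) - 24803/4096) - 38217*1/49681 = -34638/(-3137/12360 - 24803*1/4096) - 38217/49681 = -34638/(-3137/12360 - 24803/4096) - 38217/49681 = -34638/(-39926779/6328320) - 38217/49681 = -34638*(-6328320/39926779) - 38217/49681 = 219200348160/39926779 - 38217/49681 = 10888566615223917/1983602307499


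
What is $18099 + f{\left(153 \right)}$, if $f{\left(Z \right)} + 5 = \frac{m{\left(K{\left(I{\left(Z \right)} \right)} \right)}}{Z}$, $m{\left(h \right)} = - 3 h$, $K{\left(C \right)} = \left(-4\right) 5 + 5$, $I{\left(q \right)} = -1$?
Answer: $\frac{307603}{17} \approx 18094.0$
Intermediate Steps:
$K{\left(C \right)} = -15$ ($K{\left(C \right)} = -20 + 5 = -15$)
$f{\left(Z \right)} = -5 + \frac{45}{Z}$ ($f{\left(Z \right)} = -5 + \frac{\left(-3\right) \left(-15\right)}{Z} = -5 + \frac{45}{Z}$)
$18099 + f{\left(153 \right)} = 18099 - \left(5 - \frac{45}{153}\right) = 18099 + \left(-5 + 45 \cdot \frac{1}{153}\right) = 18099 + \left(-5 + \frac{5}{17}\right) = 18099 - \frac{80}{17} = \frac{307603}{17}$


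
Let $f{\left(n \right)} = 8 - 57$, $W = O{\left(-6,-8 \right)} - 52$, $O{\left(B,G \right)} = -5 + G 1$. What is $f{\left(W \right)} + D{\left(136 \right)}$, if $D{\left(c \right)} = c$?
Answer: $87$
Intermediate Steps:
$O{\left(B,G \right)} = -5 + G$
$W = -65$ ($W = \left(-5 - 8\right) - 52 = -13 - 52 = -65$)
$f{\left(n \right)} = -49$
$f{\left(W \right)} + D{\left(136 \right)} = -49 + 136 = 87$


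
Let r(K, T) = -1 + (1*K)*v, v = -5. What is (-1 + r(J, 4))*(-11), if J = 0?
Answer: 22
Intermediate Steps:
r(K, T) = -1 - 5*K (r(K, T) = -1 + (1*K)*(-5) = -1 + K*(-5) = -1 - 5*K)
(-1 + r(J, 4))*(-11) = (-1 + (-1 - 5*0))*(-11) = (-1 + (-1 + 0))*(-11) = (-1 - 1)*(-11) = -2*(-11) = 22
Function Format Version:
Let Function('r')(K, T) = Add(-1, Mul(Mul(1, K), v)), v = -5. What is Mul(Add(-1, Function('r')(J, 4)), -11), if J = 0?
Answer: 22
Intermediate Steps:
Function('r')(K, T) = Add(-1, Mul(-5, K)) (Function('r')(K, T) = Add(-1, Mul(Mul(1, K), -5)) = Add(-1, Mul(K, -5)) = Add(-1, Mul(-5, K)))
Mul(Add(-1, Function('r')(J, 4)), -11) = Mul(Add(-1, Add(-1, Mul(-5, 0))), -11) = Mul(Add(-1, Add(-1, 0)), -11) = Mul(Add(-1, -1), -11) = Mul(-2, -11) = 22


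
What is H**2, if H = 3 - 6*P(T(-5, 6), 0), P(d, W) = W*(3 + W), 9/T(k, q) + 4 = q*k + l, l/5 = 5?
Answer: 9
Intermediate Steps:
l = 25 (l = 5*5 = 25)
T(k, q) = 9/(21 + k*q) (T(k, q) = 9/(-4 + (q*k + 25)) = 9/(-4 + (k*q + 25)) = 9/(-4 + (25 + k*q)) = 9/(21 + k*q))
H = 3 (H = 3 - 0*(3 + 0) = 3 - 0*3 = 3 - 6*0 = 3 + 0 = 3)
H**2 = 3**2 = 9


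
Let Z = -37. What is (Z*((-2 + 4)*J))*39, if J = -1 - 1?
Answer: 5772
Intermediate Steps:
J = -2
(Z*((-2 + 4)*J))*39 = -37*(-2 + 4)*(-2)*39 = -74*(-2)*39 = -37*(-4)*39 = 148*39 = 5772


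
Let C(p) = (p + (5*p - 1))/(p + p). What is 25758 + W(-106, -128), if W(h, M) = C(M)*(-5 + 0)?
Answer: 6590203/256 ≈ 25743.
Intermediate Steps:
C(p) = (-1 + 6*p)/(2*p) (C(p) = (p + (-1 + 5*p))/((2*p)) = (-1 + 6*p)*(1/(2*p)) = (-1 + 6*p)/(2*p))
W(h, M) = -15 + 5/(2*M) (W(h, M) = (3 - 1/(2*M))*(-5 + 0) = (3 - 1/(2*M))*(-5) = -15 + 5/(2*M))
25758 + W(-106, -128) = 25758 + (-15 + (5/2)/(-128)) = 25758 + (-15 + (5/2)*(-1/128)) = 25758 + (-15 - 5/256) = 25758 - 3845/256 = 6590203/256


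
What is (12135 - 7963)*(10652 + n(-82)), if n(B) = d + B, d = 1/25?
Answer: 1102455172/25 ≈ 4.4098e+7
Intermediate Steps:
d = 1/25 ≈ 0.040000
n(B) = 1/25 + B
(12135 - 7963)*(10652 + n(-82)) = (12135 - 7963)*(10652 + (1/25 - 82)) = 4172*(10652 - 2049/25) = 4172*(264251/25) = 1102455172/25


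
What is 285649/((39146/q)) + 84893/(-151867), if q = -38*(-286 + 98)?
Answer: 154954044060987/2972492791 ≈ 52129.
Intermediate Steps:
q = 7144 (q = -38*(-188) = 7144)
285649/((39146/q)) + 84893/(-151867) = 285649/((39146/7144)) + 84893/(-151867) = 285649/((39146*(1/7144))) + 84893*(-1/151867) = 285649/(19573/3572) - 84893/151867 = 285649*(3572/19573) - 84893/151867 = 1020338228/19573 - 84893/151867 = 154954044060987/2972492791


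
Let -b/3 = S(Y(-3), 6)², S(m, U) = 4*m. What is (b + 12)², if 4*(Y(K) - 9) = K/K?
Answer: 16769025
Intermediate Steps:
Y(K) = 37/4 (Y(K) = 9 + (K/K)/4 = 9 + (¼)*1 = 9 + ¼ = 37/4)
b = -4107 (b = -3*(4*(37/4))² = -3*37² = -3*1369 = -4107)
(b + 12)² = (-4107 + 12)² = (-4095)² = 16769025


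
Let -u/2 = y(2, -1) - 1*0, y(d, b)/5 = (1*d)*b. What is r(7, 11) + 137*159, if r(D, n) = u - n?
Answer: 21792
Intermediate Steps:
y(d, b) = 5*b*d (y(d, b) = 5*((1*d)*b) = 5*(d*b) = 5*(b*d) = 5*b*d)
u = 20 (u = -2*(5*(-1)*2 - 1*0) = -2*(-10 + 0) = -2*(-10) = 20)
r(D, n) = 20 - n
r(7, 11) + 137*159 = (20 - 1*11) + 137*159 = (20 - 11) + 21783 = 9 + 21783 = 21792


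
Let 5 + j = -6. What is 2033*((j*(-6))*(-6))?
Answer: -805068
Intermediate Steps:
j = -11 (j = -5 - 6 = -11)
2033*((j*(-6))*(-6)) = 2033*(-11*(-6)*(-6)) = 2033*(66*(-6)) = 2033*(-396) = -805068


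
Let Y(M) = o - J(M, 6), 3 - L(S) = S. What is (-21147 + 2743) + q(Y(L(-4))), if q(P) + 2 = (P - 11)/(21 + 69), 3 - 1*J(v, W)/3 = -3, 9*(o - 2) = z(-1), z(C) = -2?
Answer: -2981821/162 ≈ -18406.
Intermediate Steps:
o = 16/9 (o = 2 + (1/9)*(-2) = 2 - 2/9 = 16/9 ≈ 1.7778)
J(v, W) = 18 (J(v, W) = 9 - 3*(-3) = 9 + 9 = 18)
L(S) = 3 - S
Y(M) = -146/9 (Y(M) = 16/9 - 1*18 = 16/9 - 18 = -146/9)
q(P) = -191/90 + P/90 (q(P) = -2 + (P - 11)/(21 + 69) = -2 + (-11 + P)/90 = -2 + (-11 + P)*(1/90) = -2 + (-11/90 + P/90) = -191/90 + P/90)
(-21147 + 2743) + q(Y(L(-4))) = (-21147 + 2743) + (-191/90 + (1/90)*(-146/9)) = -18404 + (-191/90 - 73/405) = -18404 - 373/162 = -2981821/162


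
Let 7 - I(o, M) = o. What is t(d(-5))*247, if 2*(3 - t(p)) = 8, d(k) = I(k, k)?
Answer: -247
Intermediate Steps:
I(o, M) = 7 - o
d(k) = 7 - k
t(p) = -1 (t(p) = 3 - ½*8 = 3 - 4 = -1)
t(d(-5))*247 = -1*247 = -247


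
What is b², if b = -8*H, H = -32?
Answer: 65536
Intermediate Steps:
b = 256 (b = -8*(-32) = 256)
b² = 256² = 65536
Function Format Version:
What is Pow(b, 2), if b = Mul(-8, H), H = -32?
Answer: 65536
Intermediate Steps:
b = 256 (b = Mul(-8, -32) = 256)
Pow(b, 2) = Pow(256, 2) = 65536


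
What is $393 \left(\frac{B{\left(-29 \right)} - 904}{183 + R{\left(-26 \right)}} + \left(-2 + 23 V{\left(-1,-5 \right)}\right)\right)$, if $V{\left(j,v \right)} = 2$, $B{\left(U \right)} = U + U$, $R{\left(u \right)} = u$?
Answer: $\frac{2336778}{157} \approx 14884.0$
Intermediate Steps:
$B{\left(U \right)} = 2 U$
$393 \left(\frac{B{\left(-29 \right)} - 904}{183 + R{\left(-26 \right)}} + \left(-2 + 23 V{\left(-1,-5 \right)}\right)\right) = 393 \left(\frac{2 \left(-29\right) - 904}{183 - 26} + \left(-2 + 23 \cdot 2\right)\right) = 393 \left(\frac{-58 - 904}{157} + \left(-2 + 46\right)\right) = 393 \left(\left(-962\right) \frac{1}{157} + 44\right) = 393 \left(- \frac{962}{157} + 44\right) = 393 \cdot \frac{5946}{157} = \frac{2336778}{157}$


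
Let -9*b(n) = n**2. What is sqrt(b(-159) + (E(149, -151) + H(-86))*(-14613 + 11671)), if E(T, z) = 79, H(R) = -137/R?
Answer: 16*I*sqrt(1732814)/43 ≈ 489.81*I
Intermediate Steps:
b(n) = -n**2/9
sqrt(b(-159) + (E(149, -151) + H(-86))*(-14613 + 11671)) = sqrt(-1/9*(-159)**2 + (79 - 137/(-86))*(-14613 + 11671)) = sqrt(-1/9*25281 + (79 - 137*(-1/86))*(-2942)) = sqrt(-2809 + (79 + 137/86)*(-2942)) = sqrt(-2809 + (6931/86)*(-2942)) = sqrt(-2809 - 10195501/43) = sqrt(-10316288/43) = 16*I*sqrt(1732814)/43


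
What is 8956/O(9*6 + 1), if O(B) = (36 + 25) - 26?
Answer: 8956/35 ≈ 255.89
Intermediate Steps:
O(B) = 35 (O(B) = 61 - 26 = 35)
8956/O(9*6 + 1) = 8956/35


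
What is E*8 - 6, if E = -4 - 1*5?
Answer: -78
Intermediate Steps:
E = -9 (E = -4 - 5 = -9)
E*8 - 6 = -9*8 - 6 = -72 - 6 = -78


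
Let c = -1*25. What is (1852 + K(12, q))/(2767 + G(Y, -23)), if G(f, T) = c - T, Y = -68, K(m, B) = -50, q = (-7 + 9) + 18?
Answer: 1802/2765 ≈ 0.65172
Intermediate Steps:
q = 20 (q = 2 + 18 = 20)
c = -25
G(f, T) = -25 - T
(1852 + K(12, q))/(2767 + G(Y, -23)) = (1852 - 50)/(2767 + (-25 - 1*(-23))) = 1802/(2767 + (-25 + 23)) = 1802/(2767 - 2) = 1802/2765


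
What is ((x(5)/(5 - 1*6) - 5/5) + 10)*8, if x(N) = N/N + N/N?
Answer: 56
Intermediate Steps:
x(N) = 2 (x(N) = 1 + 1 = 2)
((x(5)/(5 - 1*6) - 5/5) + 10)*8 = ((2/(5 - 1*6) - 5/5) + 10)*8 = ((2/(5 - 6) - 5*1/5) + 10)*8 = ((2/(-1) - 1) + 10)*8 = ((2*(-1) - 1) + 10)*8 = ((-2 - 1) + 10)*8 = (-3 + 10)*8 = 7*8 = 56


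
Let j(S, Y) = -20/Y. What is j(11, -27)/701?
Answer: 20/18927 ≈ 0.0010567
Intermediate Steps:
j(11, -27)/701 = -20/(-27)/701 = -20*(-1/27)*(1/701) = (20/27)*(1/701) = 20/18927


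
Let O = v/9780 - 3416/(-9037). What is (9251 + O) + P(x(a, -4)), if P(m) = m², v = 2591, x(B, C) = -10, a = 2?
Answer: 118073656601/12625980 ≈ 9351.6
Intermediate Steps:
O = 8117621/12625980 (O = 2591/9780 - 3416/(-9037) = 2591*(1/9780) - 3416*(-1/9037) = 2591/9780 + 488/1291 = 8117621/12625980 ≈ 0.64293)
(9251 + O) + P(x(a, -4)) = (9251 + 8117621/12625980) + (-10)² = 116811058601/12625980 + 100 = 118073656601/12625980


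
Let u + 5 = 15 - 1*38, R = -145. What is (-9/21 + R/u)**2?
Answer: 361/16 ≈ 22.563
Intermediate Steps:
u = -28 (u = -5 + (15 - 1*38) = -5 + (15 - 38) = -5 - 23 = -28)
(-9/21 + R/u)**2 = (-9/21 - 145/(-28))**2 = (-9*1/21 - 145*(-1/28))**2 = (-3/7 + 145/28)**2 = (19/4)**2 = 361/16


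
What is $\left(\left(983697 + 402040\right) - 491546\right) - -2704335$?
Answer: $3598526$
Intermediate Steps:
$\left(\left(983697 + 402040\right) - 491546\right) - -2704335 = \left(1385737 - 491546\right) + 2704335 = 894191 + 2704335 = 3598526$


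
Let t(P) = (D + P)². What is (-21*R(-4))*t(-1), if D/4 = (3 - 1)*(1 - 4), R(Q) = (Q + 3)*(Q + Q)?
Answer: -105000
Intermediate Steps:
R(Q) = 2*Q*(3 + Q) (R(Q) = (3 + Q)*(2*Q) = 2*Q*(3 + Q))
D = -24 (D = 4*((3 - 1)*(1 - 4)) = 4*(2*(-3)) = 4*(-6) = -24)
t(P) = (-24 + P)²
(-21*R(-4))*t(-1) = (-42*(-4)*(3 - 4))*(-24 - 1)² = -42*(-4)*(-1)*(-25)² = -21*8*625 = -168*625 = -105000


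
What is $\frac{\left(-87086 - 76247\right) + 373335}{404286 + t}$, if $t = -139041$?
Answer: $\frac{210002}{265245} \approx 0.79173$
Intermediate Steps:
$\frac{\left(-87086 - 76247\right) + 373335}{404286 + t} = \frac{\left(-87086 - 76247\right) + 373335}{404286 - 139041} = \frac{-163333 + 373335}{265245} = 210002 \cdot \frac{1}{265245} = \frac{210002}{265245}$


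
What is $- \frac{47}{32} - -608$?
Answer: $\frac{19409}{32} \approx 606.53$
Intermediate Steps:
$- \frac{47}{32} - -608 = \left(-47\right) \frac{1}{32} + 608 = - \frac{47}{32} + 608 = \frac{19409}{32}$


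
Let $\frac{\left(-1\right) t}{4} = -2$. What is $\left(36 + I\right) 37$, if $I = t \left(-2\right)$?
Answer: $740$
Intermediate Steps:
$t = 8$ ($t = \left(-4\right) \left(-2\right) = 8$)
$I = -16$ ($I = 8 \left(-2\right) = -16$)
$\left(36 + I\right) 37 = \left(36 - 16\right) 37 = 20 \cdot 37 = 740$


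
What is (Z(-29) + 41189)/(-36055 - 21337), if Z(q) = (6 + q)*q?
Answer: -2616/3587 ≈ -0.72930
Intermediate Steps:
Z(q) = q*(6 + q)
(Z(-29) + 41189)/(-36055 - 21337) = (-29*(6 - 29) + 41189)/(-36055 - 21337) = (-29*(-23) + 41189)/(-57392) = (667 + 41189)*(-1/57392) = 41856*(-1/57392) = -2616/3587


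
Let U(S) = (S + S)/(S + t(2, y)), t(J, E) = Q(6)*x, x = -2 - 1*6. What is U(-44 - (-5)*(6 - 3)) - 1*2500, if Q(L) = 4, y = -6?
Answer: -152442/61 ≈ -2499.1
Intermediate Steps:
x = -8 (x = -2 - 6 = -8)
t(J, E) = -32 (t(J, E) = 4*(-8) = -32)
U(S) = 2*S/(-32 + S) (U(S) = (S + S)/(S - 32) = (2*S)/(-32 + S) = 2*S/(-32 + S))
U(-44 - (-5)*(6 - 3)) - 1*2500 = 2*(-44 - (-5)*(6 - 3))/(-32 + (-44 - (-5)*(6 - 3))) - 1*2500 = 2*(-44 - (-5)*3)/(-32 + (-44 - (-5)*3)) - 2500 = 2*(-44 - 1*(-15))/(-32 + (-44 - 1*(-15))) - 2500 = 2*(-44 + 15)/(-32 + (-44 + 15)) - 2500 = 2*(-29)/(-32 - 29) - 2500 = 2*(-29)/(-61) - 2500 = 2*(-29)*(-1/61) - 2500 = 58/61 - 2500 = -152442/61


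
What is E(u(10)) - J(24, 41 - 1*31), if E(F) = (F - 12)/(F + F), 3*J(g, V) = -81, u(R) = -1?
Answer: 67/2 ≈ 33.500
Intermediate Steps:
J(g, V) = -27 (J(g, V) = (⅓)*(-81) = -27)
E(F) = (-12 + F)/(2*F) (E(F) = (-12 + F)/((2*F)) = (-12 + F)*(1/(2*F)) = (-12 + F)/(2*F))
E(u(10)) - J(24, 41 - 1*31) = (½)*(-12 - 1)/(-1) - 1*(-27) = (½)*(-1)*(-13) + 27 = 13/2 + 27 = 67/2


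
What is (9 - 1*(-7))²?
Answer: 256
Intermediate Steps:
(9 - 1*(-7))² = (9 + 7)² = 16² = 256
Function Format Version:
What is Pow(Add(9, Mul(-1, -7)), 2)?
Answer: 256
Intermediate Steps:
Pow(Add(9, Mul(-1, -7)), 2) = Pow(Add(9, 7), 2) = Pow(16, 2) = 256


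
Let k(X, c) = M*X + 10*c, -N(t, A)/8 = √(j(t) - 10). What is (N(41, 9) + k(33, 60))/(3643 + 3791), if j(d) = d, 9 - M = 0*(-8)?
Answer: 299/2478 - 4*√31/3717 ≈ 0.11467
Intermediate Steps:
M = 9 (M = 9 - 0*(-8) = 9 - 1*0 = 9 + 0 = 9)
N(t, A) = -8*√(-10 + t) (N(t, A) = -8*√(t - 10) = -8*√(-10 + t))
k(X, c) = 9*X + 10*c
(N(41, 9) + k(33, 60))/(3643 + 3791) = (-8*√(-10 + 41) + (9*33 + 10*60))/(3643 + 3791) = (-8*√31 + (297 + 600))/7434 = (-8*√31 + 897)*(1/7434) = (897 - 8*√31)*(1/7434) = 299/2478 - 4*√31/3717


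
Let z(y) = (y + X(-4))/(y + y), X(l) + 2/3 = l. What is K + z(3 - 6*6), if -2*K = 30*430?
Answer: -1276987/198 ≈ -6449.4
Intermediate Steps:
X(l) = -⅔ + l
z(y) = (-14/3 + y)/(2*y) (z(y) = (y + (-⅔ - 4))/(y + y) = (y - 14/3)/((2*y)) = (-14/3 + y)*(1/(2*y)) = (-14/3 + y)/(2*y))
K = -6450 (K = -15*430 = -½*12900 = -6450)
K + z(3 - 6*6) = -6450 + (-14 + 3*(3 - 6*6))/(6*(3 - 6*6)) = -6450 + (-14 + 3*(3 - 36))/(6*(3 - 36)) = -6450 + (⅙)*(-14 + 3*(-33))/(-33) = -6450 + (⅙)*(-1/33)*(-14 - 99) = -6450 + (⅙)*(-1/33)*(-113) = -6450 + 113/198 = -1276987/198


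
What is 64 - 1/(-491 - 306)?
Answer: 51009/797 ≈ 64.001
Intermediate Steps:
64 - 1/(-491 - 306) = 64 - 1/(-797) = 64 - 1*(-1/797) = 64 + 1/797 = 51009/797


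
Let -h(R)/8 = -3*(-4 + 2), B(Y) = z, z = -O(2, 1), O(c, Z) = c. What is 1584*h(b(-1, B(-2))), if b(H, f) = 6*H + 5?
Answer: -76032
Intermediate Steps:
z = -2 (z = -1*2 = -2)
B(Y) = -2
b(H, f) = 5 + 6*H
h(R) = -48 (h(R) = -(-24)*(-4 + 2) = -(-24)*(-2) = -8*6 = -48)
1584*h(b(-1, B(-2))) = 1584*(-48) = -76032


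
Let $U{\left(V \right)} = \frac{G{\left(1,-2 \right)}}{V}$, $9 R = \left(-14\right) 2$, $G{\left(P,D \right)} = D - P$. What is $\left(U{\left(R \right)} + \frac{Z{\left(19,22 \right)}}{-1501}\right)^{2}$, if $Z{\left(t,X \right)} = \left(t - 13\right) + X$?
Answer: $\frac{1579506049}{1766352784} \approx 0.89422$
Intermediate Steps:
$Z{\left(t,X \right)} = -13 + X + t$ ($Z{\left(t,X \right)} = \left(-13 + t\right) + X = -13 + X + t$)
$R = - \frac{28}{9}$ ($R = \frac{\left(-14\right) 2}{9} = \frac{1}{9} \left(-28\right) = - \frac{28}{9} \approx -3.1111$)
$U{\left(V \right)} = - \frac{3}{V}$ ($U{\left(V \right)} = \frac{-2 - 1}{V} = - \frac{3}{V}$)
$\left(U{\left(R \right)} + \frac{Z{\left(19,22 \right)}}{-1501}\right)^{2} = \left(- \frac{3}{- \frac{28}{9}} + \frac{-13 + 22 + 19}{-1501}\right)^{2} = \left(\left(-3\right) \left(- \frac{9}{28}\right) + 28 \left(- \frac{1}{1501}\right)\right)^{2} = \left(\frac{27}{28} - \frac{28}{1501}\right)^{2} = \left(\frac{39743}{42028}\right)^{2} = \frac{1579506049}{1766352784}$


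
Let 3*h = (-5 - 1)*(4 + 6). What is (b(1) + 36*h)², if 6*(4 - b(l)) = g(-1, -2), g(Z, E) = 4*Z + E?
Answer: 511225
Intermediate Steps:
g(Z, E) = E + 4*Z
b(l) = 5 (b(l) = 4 - (-2 + 4*(-1))/6 = 4 - (-2 - 4)/6 = 4 - ⅙*(-6) = 4 + 1 = 5)
h = -20 (h = ((-5 - 1)*(4 + 6))/3 = (-6*10)/3 = (⅓)*(-60) = -20)
(b(1) + 36*h)² = (5 + 36*(-20))² = (5 - 720)² = (-715)² = 511225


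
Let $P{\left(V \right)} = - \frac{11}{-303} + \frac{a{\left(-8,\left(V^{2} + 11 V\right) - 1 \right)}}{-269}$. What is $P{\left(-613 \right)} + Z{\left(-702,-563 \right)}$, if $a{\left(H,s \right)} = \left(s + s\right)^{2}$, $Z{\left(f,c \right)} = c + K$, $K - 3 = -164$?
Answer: $- \frac{165049553165609}{81507} \approx -2.025 \cdot 10^{9}$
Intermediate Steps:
$K = -161$ ($K = 3 - 164 = -161$)
$Z{\left(f,c \right)} = -161 + c$ ($Z{\left(f,c \right)} = c - 161 = -161 + c$)
$a{\left(H,s \right)} = 4 s^{2}$ ($a{\left(H,s \right)} = \left(2 s\right)^{2} = 4 s^{2}$)
$P{\left(V \right)} = \frac{11}{303} - \frac{4 \left(-1 + V^{2} + 11 V\right)^{2}}{269}$ ($P{\left(V \right)} = - \frac{11}{-303} + \frac{4 \left(\left(V^{2} + 11 V\right) - 1\right)^{2}}{-269} = \left(-11\right) \left(- \frac{1}{303}\right) + 4 \left(-1 + V^{2} + 11 V\right)^{2} \left(- \frac{1}{269}\right) = \frac{11}{303} - \frac{4 \left(-1 + V^{2} + 11 V\right)^{2}}{269}$)
$P{\left(-613 \right)} + Z{\left(-702,-563 \right)} = \left(\frac{11}{303} - \frac{4 \left(-1 + \left(-613\right)^{2} + 11 \left(-613\right)\right)^{2}}{269}\right) - 724 = \left(\frac{11}{303} - \frac{4 \left(-1 + 375769 - 6743\right)^{2}}{269}\right) - 724 = \left(\frac{11}{303} - \frac{4 \cdot 369025^{2}}{269}\right) - 724 = \left(\frac{11}{303} - \frac{544717802500}{269}\right) - 724 = - \frac{165049494154541}{81507} - 724 = - \frac{165049553165609}{81507}$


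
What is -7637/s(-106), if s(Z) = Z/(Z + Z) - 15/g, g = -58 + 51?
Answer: -106918/37 ≈ -2889.7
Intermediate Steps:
g = -7
s(Z) = 37/14 (s(Z) = Z/(Z + Z) - 15/(-7) = Z/((2*Z)) - 15*(-1/7) = Z*(1/(2*Z)) + 15/7 = 1/2 + 15/7 = 37/14)
-7637/s(-106) = -7637/37/14 = -7637*14/37 = -106918/37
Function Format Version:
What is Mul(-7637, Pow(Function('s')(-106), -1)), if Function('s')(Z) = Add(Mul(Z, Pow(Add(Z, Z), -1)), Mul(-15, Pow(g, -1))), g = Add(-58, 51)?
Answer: Rational(-106918, 37) ≈ -2889.7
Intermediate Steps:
g = -7
Function('s')(Z) = Rational(37, 14) (Function('s')(Z) = Add(Mul(Z, Pow(Add(Z, Z), -1)), Mul(-15, Pow(-7, -1))) = Add(Mul(Z, Pow(Mul(2, Z), -1)), Mul(-15, Rational(-1, 7))) = Add(Mul(Z, Mul(Rational(1, 2), Pow(Z, -1))), Rational(15, 7)) = Add(Rational(1, 2), Rational(15, 7)) = Rational(37, 14))
Mul(-7637, Pow(Function('s')(-106), -1)) = Mul(-7637, Pow(Rational(37, 14), -1)) = Mul(-7637, Rational(14, 37)) = Rational(-106918, 37)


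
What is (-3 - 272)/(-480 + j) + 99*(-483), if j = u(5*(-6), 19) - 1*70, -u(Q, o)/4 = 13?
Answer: -28785559/602 ≈ -47817.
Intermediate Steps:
u(Q, o) = -52 (u(Q, o) = -4*13 = -52)
j = -122 (j = -52 - 1*70 = -52 - 70 = -122)
(-3 - 272)/(-480 + j) + 99*(-483) = (-3 - 272)/(-480 - 122) + 99*(-483) = -275/(-602) - 47817 = -275*(-1/602) - 47817 = 275/602 - 47817 = -28785559/602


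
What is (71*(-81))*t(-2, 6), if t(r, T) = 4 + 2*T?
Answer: -92016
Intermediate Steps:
(71*(-81))*t(-2, 6) = (71*(-81))*(4 + 2*6) = -5751*(4 + 12) = -5751*16 = -92016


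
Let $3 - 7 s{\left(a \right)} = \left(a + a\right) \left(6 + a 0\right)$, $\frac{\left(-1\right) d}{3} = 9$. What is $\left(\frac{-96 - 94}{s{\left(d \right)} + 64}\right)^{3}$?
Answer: $- \frac{18821096}{3723875} \approx -5.0542$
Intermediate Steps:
$d = -27$ ($d = \left(-3\right) 9 = -27$)
$s{\left(a \right)} = \frac{3}{7} - \frac{12 a}{7}$ ($s{\left(a \right)} = \frac{3}{7} - \frac{\left(a + a\right) \left(6 + a 0\right)}{7} = \frac{3}{7} - \frac{2 a \left(6 + 0\right)}{7} = \frac{3}{7} - \frac{2 a 6}{7} = \frac{3}{7} - \frac{12 a}{7}$)
$\left(\frac{-96 - 94}{s{\left(d \right)} + 64}\right)^{3} = \left(\frac{-96 - 94}{\left(\frac{3}{7} - - \frac{324}{7}\right) + 64}\right)^{3} = \left(- \frac{190}{\left(\frac{3}{7} + \frac{324}{7}\right) + 64}\right)^{3} = \left(- \frac{190}{\frac{327}{7} + 64}\right)^{3} = \left(- \frac{190}{\frac{775}{7}}\right)^{3} = \left(\left(-190\right) \frac{7}{775}\right)^{3} = \left(- \frac{266}{155}\right)^{3} = - \frac{18821096}{3723875}$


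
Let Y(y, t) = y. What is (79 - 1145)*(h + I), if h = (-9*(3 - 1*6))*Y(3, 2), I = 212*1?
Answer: -312338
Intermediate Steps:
I = 212
h = 81 (h = -9*(3 - 1*6)*3 = -9*(3 - 6)*3 = -9*(-3)*3 = 27*3 = 81)
(79 - 1145)*(h + I) = (79 - 1145)*(81 + 212) = -1066*293 = -312338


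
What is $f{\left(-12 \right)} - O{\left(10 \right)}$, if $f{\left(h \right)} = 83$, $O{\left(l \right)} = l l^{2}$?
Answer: $-917$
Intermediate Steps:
$O{\left(l \right)} = l^{3}$
$f{\left(-12 \right)} - O{\left(10 \right)} = 83 - 10^{3} = 83 - 1000 = -917$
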